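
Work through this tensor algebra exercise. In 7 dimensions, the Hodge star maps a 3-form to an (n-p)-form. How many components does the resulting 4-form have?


The Hodge dual of a p-form on an n-dimensional manifold is an (n-p)-form.
n = 7, p = 3, so dual degree = 7 - 3 = 4
The number of components is C(n, n-p) = C(7, 4) = 35

35


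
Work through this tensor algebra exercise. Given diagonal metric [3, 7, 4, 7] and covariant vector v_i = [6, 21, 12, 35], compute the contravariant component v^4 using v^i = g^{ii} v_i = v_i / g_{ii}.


To raise an index with a diagonal metric: v^i = v_i / g_{ii}.
For index 4: v_4 = 35, g_{44} = 7
v^4 = 35 / 7 = 5

5


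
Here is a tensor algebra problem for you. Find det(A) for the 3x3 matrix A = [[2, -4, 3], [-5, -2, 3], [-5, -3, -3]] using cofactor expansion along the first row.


Expanding along the first row, det(A) = a11*M_11 - a12*M_12 + a13*M_13, where M_1j is the (1,j) minor.
Minor M_11 = -2*-3 - 3*-3 = 15
Minor M_12 = -5*-3 - 3*-5 = 30
Minor M_13 = -5*-3 - -2*-5 = 5
det = 2*(15) - -4*(30) + 3*(5)
    = 30 - -120 + 15
    = 165

165


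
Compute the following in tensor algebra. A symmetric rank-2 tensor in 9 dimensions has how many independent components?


A symmetric rank-2 tensor in d dimensions has d(d+1)/2 independent components.
d = 9
d(d+1)/2 = 9 * 10 / 2 = 90 / 2 = 45

45


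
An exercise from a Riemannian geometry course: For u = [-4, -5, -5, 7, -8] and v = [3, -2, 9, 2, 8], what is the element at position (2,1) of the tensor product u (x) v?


The outer product entry T_{ij} = u_i * v_j.
We need i=2, j=1.
u_2 = -5, v_1 = 3
T_{2,1} = -5 * 3 = -15

-15


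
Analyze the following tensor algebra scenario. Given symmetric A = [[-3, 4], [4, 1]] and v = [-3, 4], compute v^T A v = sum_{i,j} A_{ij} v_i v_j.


First compute Av:
(Av)_1 = -3*-3 + 4*4 = 25
(Av)_2 = 4*-3 + 1*4 = -8
Av = [25, -8]
Then v^T (Av) = -3*25 + 4*-8
= -75 + -32 = -107

-107


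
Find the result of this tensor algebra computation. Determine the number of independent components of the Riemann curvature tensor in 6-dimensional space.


The Riemann tensor in d dimensions has d^2(d^2 - 1)/12 independent components.
d = 6, so d^2 = 36
d^2 - 1 = 35
d^2(d^2 - 1) = 36 * 35 = 1260
Divide by 12: 1260 / 12 = 105

105


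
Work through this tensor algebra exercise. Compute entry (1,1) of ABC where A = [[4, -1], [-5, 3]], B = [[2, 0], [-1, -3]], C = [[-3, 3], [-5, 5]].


(ABC)_{11} = sum_m (AB)_{1m} C_{m1}. First compute row 1 of AB.
(AB)_{11} = 4*2 + -1*-1 = 9
(AB)_{12} = 4*0 + -1*-3 = 3
Now contract with column 1 of C:
(AB)_{11} * C_{11} = 9 * -3 = -27
(AB)_{12} * C_{21} = 3 * -5 = -15
(ABC)_{11} = -27 + -15 = -42

-42


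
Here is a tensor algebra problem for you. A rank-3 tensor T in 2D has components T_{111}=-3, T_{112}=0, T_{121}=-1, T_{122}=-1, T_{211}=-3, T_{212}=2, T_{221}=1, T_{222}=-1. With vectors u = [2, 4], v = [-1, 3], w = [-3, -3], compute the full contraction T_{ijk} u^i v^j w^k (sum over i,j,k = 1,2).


S = sum over i,j,k of T_{ijk} u_i v_j w_k. Expanding all 8 terms:
T_{111}*u_1*v_1*w_1 = -3*2*-1*-3 = -18  (running total: -18)
T_{112}*u_1*v_1*w_2 = 0*2*-1*-3 = 0  (running total: -18)
T_{121}*u_1*v_2*w_1 = -1*2*3*-3 = 18  (running total: 0)
T_{122}*u_1*v_2*w_2 = -1*2*3*-3 = 18  (running total: 18)
T_{211}*u_2*v_1*w_1 = -3*4*-1*-3 = -36  (running total: -18)
T_{212}*u_2*v_1*w_2 = 2*4*-1*-3 = 24  (running total: 6)
T_{221}*u_2*v_2*w_1 = 1*4*3*-3 = -36  (running total: -30)
T_{222}*u_2*v_2*w_2 = -1*4*3*-3 = 36  (running total: 6)
S = 6

6


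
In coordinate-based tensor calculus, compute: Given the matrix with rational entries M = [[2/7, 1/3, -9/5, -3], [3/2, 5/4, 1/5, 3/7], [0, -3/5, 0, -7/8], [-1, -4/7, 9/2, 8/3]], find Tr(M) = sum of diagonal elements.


The trace is the sum of diagonal entries.
Diagonal: M[1,1] = 2/7, M[2,2] = 5/4, M[3,3] = 0, M[4,4] = 8/3
Tr(M) = 2/7 + 5/4 + 0 + 8/3
Computing step by step:
After adding M[1,1]: 2/7
After adding M[2,2]: 43/28
After adding M[3,3]: 43/28
After adding M[4,4]: 353/84
Tr(M) = 353/84

353/84


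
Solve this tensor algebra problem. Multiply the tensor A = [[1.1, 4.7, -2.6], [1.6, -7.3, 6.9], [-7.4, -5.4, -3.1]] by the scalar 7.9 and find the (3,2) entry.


Scalar multiplication: (cA)_{ij} = c * A_{ij}.
c = 7.9
A_{32} = -5.4
(cA)_{32} = 7.9 * -5.4 = -42.66

-42.66


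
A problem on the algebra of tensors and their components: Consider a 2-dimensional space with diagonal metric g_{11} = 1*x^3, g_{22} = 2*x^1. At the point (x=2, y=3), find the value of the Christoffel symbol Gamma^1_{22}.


For a diagonal metric, Gamma^k_{ij} = (1/2) g^{kk} (dg_{ik}/dx_j + dg_{jk}/dx_i - dg_{ij}/dx_k).
The metric is diagonal, so g_{ab} = 0 for a != b.
At the given point: g_{11} = 8, g_{22} = 4
g^{11} = 1/8
dg_{21}/dx_2 = 0 (off-diagonal)
dg_{21}/dx_2 = 0 (off-diagonal)
dg_{22}/dx_1 = dg_{22}/dx_1 = 2
Numerator = 0 + 0 - 2 = -2
Gamma^1_{22} = -2 / (2 * 8) = -1/8

-1/8


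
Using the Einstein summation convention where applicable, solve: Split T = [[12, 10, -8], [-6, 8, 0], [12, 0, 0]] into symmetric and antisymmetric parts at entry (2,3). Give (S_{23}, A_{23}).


T_{23} = 0
T_{32} = 0
S_{23} = (0 + 0)/2 = 0/2 = 0
A_{23} = (0 - 0)/2 = 0/2 = 0
Check: S + A = 0 + 0 = 0 = T_{23}.

(0, 0)


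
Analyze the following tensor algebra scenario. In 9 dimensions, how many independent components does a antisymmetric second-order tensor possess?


A antisymmetric rank-2 tensor in d dimensions has d(d-1)/2 independent components.
d = 9
d(d-1)/2 = 9 * 8 / 2 = 72 / 2 = 36

36


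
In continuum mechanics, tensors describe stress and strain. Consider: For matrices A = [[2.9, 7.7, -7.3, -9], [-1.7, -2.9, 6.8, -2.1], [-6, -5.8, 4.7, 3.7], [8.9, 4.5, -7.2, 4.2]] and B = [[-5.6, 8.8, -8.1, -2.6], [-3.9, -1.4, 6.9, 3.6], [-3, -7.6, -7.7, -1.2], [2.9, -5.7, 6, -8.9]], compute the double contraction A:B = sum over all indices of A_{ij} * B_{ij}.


A:B = sum over all i,j of A_{ij} * B_{ij}.
Row 1: 2.9*-5.6=-16.24, 7.7*8.8=67.76, -7.3*-8.1=59.13, -9*-2.6=23.4 => row sum = 134.05
Row 2: -1.7*-3.9=6.63, -2.9*-1.4=4.06, 6.8*6.9=46.92, -2.1*3.6=-7.56 => row sum = 50.05
Row 3: -6*-3=18, -5.8*-7.6=44.08, 4.7*-7.7=-36.19, 3.7*-1.2=-4.44 => row sum = 21.45
Row 4: 8.9*2.9=25.81, 4.5*-5.7=-25.65, -7.2*6=-43.2, 4.2*-8.9=-37.38 => row sum = -80.42
Total = 134.05 + 50.05 + 21.45 + -80.42 = 125.13

125.13


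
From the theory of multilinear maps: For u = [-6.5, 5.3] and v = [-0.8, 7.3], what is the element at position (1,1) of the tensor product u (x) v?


The outer product entry T_{ij} = u_i * v_j.
We need i=1, j=1.
u_1 = -6.5, v_1 = -0.8
T_{1,1} = -6.5 * -0.8 = 5.2

5.2


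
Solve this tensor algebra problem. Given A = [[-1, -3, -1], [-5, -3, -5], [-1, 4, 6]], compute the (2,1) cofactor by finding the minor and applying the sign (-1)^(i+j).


To find cofactor C_{21}, delete row 2 and column 1.
The resulting 2x2 submatrix is: [[-3, -1], [4, 6]]
Minor M_{21} = -3*6 - -1*4
  = -18 - -4 = -14
Sign = (-1)^(2+1) = (-1)^3 = -1
Cofactor C_{21} = -1 * -14 = 14

14


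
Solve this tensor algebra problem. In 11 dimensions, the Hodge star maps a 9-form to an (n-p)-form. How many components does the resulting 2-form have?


The Hodge dual of a p-form on an n-dimensional manifold is an (n-p)-form.
n = 11, p = 9, so dual degree = 11 - 9 = 2
The number of components is C(n, n-p) = C(11, 2) = 55

55


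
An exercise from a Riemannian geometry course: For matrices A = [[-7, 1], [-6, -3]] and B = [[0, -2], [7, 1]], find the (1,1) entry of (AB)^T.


(AB)^T_{ij} = (AB)_{ji} = sum_k A_{jk} B_{ki}.
For i=1, j=1 we need (AB)_{11}:
A_{11} * B_{11} = -7 * 0 = 0
A_{12} * B_{21} = 1 * 7 = 7
Sum = 0 + 7 = 7

7


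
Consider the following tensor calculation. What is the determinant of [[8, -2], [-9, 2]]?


For a 2x2 matrix [[a, b], [c, d]], det = a*d - b*c.
a = 8, b = -2, c = -9, d = 2
a*d = 8 * 2 = 16
b*c = -2 * -9 = 18
det = 16 - 18 = -2

-2


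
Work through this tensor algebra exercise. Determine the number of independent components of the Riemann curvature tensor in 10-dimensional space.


The Riemann tensor in d dimensions has d^2(d^2 - 1)/12 independent components.
d = 10, so d^2 = 100
d^2 - 1 = 99
d^2(d^2 - 1) = 100 * 99 = 9900
Divide by 12: 9900 / 12 = 825

825


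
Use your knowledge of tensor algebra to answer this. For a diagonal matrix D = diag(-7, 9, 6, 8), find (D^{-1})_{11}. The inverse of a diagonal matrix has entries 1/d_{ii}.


For a diagonal matrix, the inverse has entries (D^{-1})_{ii} = 1/d_{ii}.
The diagonal entries are: d_{11} = -7, d_{22} = 9, d_{33} = 6, d_{44} = 8
We need (D^{-1})_{11} = 1/d_{11} = 1/-7 = -1/7

-1/7


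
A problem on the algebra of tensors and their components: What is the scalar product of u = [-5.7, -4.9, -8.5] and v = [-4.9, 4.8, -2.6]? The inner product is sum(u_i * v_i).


The inner product u . v = sum of u_i * v_i.
Term-by-term: -5.7 * -4.9, -4.9 * 4.8, -8.5 * -2.6
Products: 27.93, -23.52, 22.1
Sum = 27.93 + -23.52 + 22.1 = 26.51

26.51


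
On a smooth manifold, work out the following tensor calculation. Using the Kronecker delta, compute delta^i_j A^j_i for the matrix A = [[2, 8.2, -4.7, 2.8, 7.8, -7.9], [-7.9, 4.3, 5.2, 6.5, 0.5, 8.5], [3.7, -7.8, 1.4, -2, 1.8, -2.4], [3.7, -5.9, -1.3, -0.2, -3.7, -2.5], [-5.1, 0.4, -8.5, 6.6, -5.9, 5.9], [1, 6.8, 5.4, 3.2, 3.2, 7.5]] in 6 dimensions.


The contraction (trace) of a rank-2 tensor is the sum of its diagonal elements.
Diagonal entries: A[1,1] = 2, A[2,2] = 4.3, A[3,3] = 1.4, A[4,4] = -0.2, A[5,5] = -5.9, A[6,6] = 7.5
Tr(A) = 2 + 4.3 + 1.4 + -0.2 + -5.9 + 7.5 = 9.1

9.1


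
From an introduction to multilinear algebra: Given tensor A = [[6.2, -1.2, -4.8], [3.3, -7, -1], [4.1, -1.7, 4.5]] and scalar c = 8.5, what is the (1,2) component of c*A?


Scalar multiplication: (cA)_{ij} = c * A_{ij}.
c = 8.5
A_{12} = -1.2
(cA)_{12} = 8.5 * -1.2 = -10.2

-10.2


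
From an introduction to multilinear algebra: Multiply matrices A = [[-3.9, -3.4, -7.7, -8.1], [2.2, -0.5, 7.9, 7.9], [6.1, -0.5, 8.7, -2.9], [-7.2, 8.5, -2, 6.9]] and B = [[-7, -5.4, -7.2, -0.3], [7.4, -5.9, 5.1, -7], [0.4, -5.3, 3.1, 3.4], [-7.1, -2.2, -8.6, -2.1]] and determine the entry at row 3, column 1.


(AB)_{ij} = sum_k A_{ik} B_{kj}.
For i=3, j=1:
A_{31} * B_{11} = 6.1 * -7 = -42.7
A_{32} * B_{21} = -0.5 * 7.4 = -3.7
A_{33} * B_{31} = 8.7 * 0.4 = 3.48
A_{34} * B_{41} = -2.9 * -7.1 = 20.59
Sum = -42.7 + -3.7 + 3.48 + 20.59 = -22.33

-22.33


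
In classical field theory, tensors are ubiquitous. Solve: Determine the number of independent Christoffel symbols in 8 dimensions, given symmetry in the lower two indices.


Christoffel symbols Gamma^k_{ij} are symmetric in i,j, so there are d * d(d+1)/2 independent symbols.
d = 8
d(d+1)/2 = 8 * 9 / 2 = 36
Total = 8 * 36 = 288

288


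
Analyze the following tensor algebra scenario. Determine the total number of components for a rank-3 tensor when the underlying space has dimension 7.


The number of components of a rank-r tensor in d dimensions is d^r.
Here d = 7 and r = 3.
7^3 = 343

343


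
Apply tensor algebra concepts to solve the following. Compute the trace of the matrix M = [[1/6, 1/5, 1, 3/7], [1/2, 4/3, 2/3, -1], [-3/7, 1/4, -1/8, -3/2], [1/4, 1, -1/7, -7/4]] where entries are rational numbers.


The trace is the sum of diagonal entries.
Diagonal: M[1,1] = 1/6, M[2,2] = 4/3, M[3,3] = -1/8, M[4,4] = -7/4
Tr(M) = 1/6 + 4/3 + -1/8 + -7/4
Computing step by step:
After adding M[1,1]: 1/6
After adding M[2,2]: 3/2
After adding M[3,3]: 11/8
After adding M[4,4]: -3/8
Tr(M) = -3/8

-3/8


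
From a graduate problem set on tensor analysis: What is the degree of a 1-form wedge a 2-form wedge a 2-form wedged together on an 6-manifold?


The degree of a wedge product is the sum of the degrees of the individual forms.
Degrees: 1, 2, 2
Total degree = 1 + 2 + 2 = 5

5


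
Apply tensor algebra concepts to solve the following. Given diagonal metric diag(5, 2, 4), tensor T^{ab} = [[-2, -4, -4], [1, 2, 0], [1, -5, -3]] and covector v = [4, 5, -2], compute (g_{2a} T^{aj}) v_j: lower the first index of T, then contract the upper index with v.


Step 1: lower the first index. For a diagonal metric, g_{ia} T^{aj} = g_{ii} T^{ij} (no sum on i).
g_{22} = 2
S_2{}^1 = 2 * T^{21} = 2 * 1 = 2
S_2{}^2 = 2 * T^{22} = 2 * 2 = 4
S_2{}^3 = 2 * T^{23} = 2 * 0 = 0
Step 2: contract S_2{}^j with v_j.
S_2{}^1 * v_1 = 2 * 4 = 8
S_2{}^2 * v_2 = 4 * 5 = 20
S_2{}^3 * v_3 = 0 * -2 = 0
Result = 8 + 20 + 0 = 28

28


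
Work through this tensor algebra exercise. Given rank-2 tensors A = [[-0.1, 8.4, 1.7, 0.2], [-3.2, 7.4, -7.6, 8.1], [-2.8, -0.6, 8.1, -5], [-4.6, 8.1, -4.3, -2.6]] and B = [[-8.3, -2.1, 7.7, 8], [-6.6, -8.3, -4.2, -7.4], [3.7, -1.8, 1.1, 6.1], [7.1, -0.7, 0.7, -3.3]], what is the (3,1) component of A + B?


Tensor addition is component-wise: (A + B)_{ij} = A_{ij} + B_{ij}.
A_{31} = -2.8
B_{31} = 3.7
(A + B)_{31} = -2.8 + 3.7 = 0.9

0.9


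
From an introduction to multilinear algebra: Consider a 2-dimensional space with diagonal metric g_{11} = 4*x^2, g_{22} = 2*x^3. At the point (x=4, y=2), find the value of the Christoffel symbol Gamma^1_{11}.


For a diagonal metric, Gamma^k_{ij} = (1/2) g^{kk} (dg_{ik}/dx_j + dg_{jk}/dx_i - dg_{ij}/dx_k).
The metric is diagonal, so g_{ab} = 0 for a != b.
At the given point: g_{11} = 64, g_{22} = 128
g^{11} = 1/64
dg_{11}/dx_1 = dg_{11}/dx_1 = 32
dg_{11}/dx_1 = dg_{11}/dx_1 = 32
dg_{11}/dx_1 = dg_{11}/dx_1 = 32
Numerator = 32 + 32 - 32 = 32
Gamma^1_{11} = 32 / (2 * 64) = 1/4

1/4


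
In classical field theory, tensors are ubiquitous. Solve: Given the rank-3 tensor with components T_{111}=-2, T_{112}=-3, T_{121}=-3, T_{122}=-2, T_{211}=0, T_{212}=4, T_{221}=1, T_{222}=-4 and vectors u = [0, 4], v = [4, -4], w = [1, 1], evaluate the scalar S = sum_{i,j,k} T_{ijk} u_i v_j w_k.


S = sum over i,j,k of T_{ijk} u_i v_j w_k. Expanding all 8 terms:
T_{111}*u_1*v_1*w_1 = -2*0*4*1 = 0  (running total: 0)
T_{112}*u_1*v_1*w_2 = -3*0*4*1 = 0  (running total: 0)
T_{121}*u_1*v_2*w_1 = -3*0*-4*1 = 0  (running total: 0)
T_{122}*u_1*v_2*w_2 = -2*0*-4*1 = 0  (running total: 0)
T_{211}*u_2*v_1*w_1 = 0*4*4*1 = 0  (running total: 0)
T_{212}*u_2*v_1*w_2 = 4*4*4*1 = 64  (running total: 64)
T_{221}*u_2*v_2*w_1 = 1*4*-4*1 = -16  (running total: 48)
T_{222}*u_2*v_2*w_2 = -4*4*-4*1 = 64  (running total: 112)
S = 112

112


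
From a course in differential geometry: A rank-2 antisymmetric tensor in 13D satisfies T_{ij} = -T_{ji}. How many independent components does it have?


An antisymmetric rank-2 tensor satisfies A_{ij} = -A_{ji}, so diagonal entries are zero.
The independent components are the upper-triangular entries: C(n, 2) = n(n-1)/2.
n = 13
C(13, 2) = 13 * 12 / 2 = 156 / 2 = 78

78


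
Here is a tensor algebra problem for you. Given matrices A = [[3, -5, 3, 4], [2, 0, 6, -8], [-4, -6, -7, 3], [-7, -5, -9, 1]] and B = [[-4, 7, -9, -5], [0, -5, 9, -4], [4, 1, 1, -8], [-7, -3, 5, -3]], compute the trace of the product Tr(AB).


Tr(AB) = sum_i (AB)_{ii} where (AB)_{ii} = sum_k A_{ik} B_{ki}.
(AB)_{11} = 3*-4 + -5*0 + 3*4 + 4*-7 = -28
(AB)_{22} = 2*7 + 0*-5 + 6*1 + -8*-3 = 44
(AB)_{33} = -4*-9 + -6*9 + -7*1 + 3*5 = -10
(AB)_{44} = -7*-5 + -5*-4 + -9*-8 + 1*-3 = 124
Tr(AB) = -28 + 44 + -10 + 124 = 130

130


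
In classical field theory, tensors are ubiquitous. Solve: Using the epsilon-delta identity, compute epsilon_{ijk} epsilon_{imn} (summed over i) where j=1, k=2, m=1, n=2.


Using the identity: epsilon_{ijk} epsilon_{imn} = delta_{jm} delta_{kn} - delta_{jn} delta_{km}.
delta_{11} = 1
delta_{22} = 1
delta_{12} = 0
delta_{21} = 0
Result = 1 * 1 - 0 * 0 = 1 - 0 = 1

1


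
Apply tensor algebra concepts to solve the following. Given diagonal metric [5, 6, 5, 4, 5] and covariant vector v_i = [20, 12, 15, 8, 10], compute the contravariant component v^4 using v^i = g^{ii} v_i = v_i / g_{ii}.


To raise an index with a diagonal metric: v^i = v_i / g_{ii}.
For index 4: v_4 = 8, g_{44} = 4
v^4 = 8 / 4 = 2

2


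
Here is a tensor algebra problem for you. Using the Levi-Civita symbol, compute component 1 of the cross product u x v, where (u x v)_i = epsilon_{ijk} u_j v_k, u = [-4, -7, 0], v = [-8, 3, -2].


(u x v)_1 = sum_{j,k} epsilon_{1jk} u_j v_k. Only permutations of (1,2,3) contribute; the two non-zero terms are:
eps_{123} u_2 v_3 = 1 * -7 * -2 = 14
eps_{132} u_3 v_2 = -1 * 0 * 3 = 0
(u x v)_1 = 14

14


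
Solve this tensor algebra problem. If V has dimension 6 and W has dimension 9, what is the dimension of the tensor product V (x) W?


The dimension of a tensor product is the product of dimensions.
dim(V) = 6, dim(W) = 9
dim(V (x) W) = 6 * 9 = 54

54


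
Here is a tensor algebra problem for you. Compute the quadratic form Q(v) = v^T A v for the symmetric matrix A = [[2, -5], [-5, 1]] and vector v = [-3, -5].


First compute Av:
(Av)_1 = 2*-3 + -5*-5 = 19
(Av)_2 = -5*-3 + 1*-5 = 10
Av = [19, 10]
Then v^T (Av) = -3*19 + -5*10
= -57 + -50 = -107

-107


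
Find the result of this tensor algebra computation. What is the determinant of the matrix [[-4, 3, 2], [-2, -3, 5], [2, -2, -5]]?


Expanding along the first row, det(A) = a11*M_11 - a12*M_12 + a13*M_13, where M_1j is the (1,j) minor.
Minor M_11 = -3*-5 - 5*-2 = 25
Minor M_12 = -2*-5 - 5*2 = 0
Minor M_13 = -2*-2 - -3*2 = 10
det = -4*(25) - 3*(0) + 2*(10)
    = -100 - 0 + 20
    = -80

-80


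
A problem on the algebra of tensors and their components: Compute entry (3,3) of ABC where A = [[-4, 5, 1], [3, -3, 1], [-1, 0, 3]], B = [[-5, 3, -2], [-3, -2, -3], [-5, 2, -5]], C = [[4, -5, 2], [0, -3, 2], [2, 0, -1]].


(ABC)_{33} = sum_m (AB)_{3m} C_{m3}. First compute row 3 of AB.
(AB)_{31} = -1*-5 + 0*-3 + 3*-5 = -10
(AB)_{32} = -1*3 + 0*-2 + 3*2 = 3
(AB)_{33} = -1*-2 + 0*-3 + 3*-5 = -13
Now contract with column 3 of C:
(AB)_{31} * C_{13} = -10 * 2 = -20
(AB)_{32} * C_{23} = 3 * 2 = 6
(AB)_{33} * C_{33} = -13 * -1 = 13
(ABC)_{33} = -20 + 6 + 13 = -1

-1


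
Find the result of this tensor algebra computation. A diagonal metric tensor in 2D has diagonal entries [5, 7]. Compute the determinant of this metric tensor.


For a diagonal metric, the determinant is the product of diagonal entries.
Diagonal entries: 5, 7
det(g) = 5 * 7 = 35

35


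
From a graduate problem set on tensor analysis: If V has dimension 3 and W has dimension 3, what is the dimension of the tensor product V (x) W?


The dimension of a tensor product is the product of dimensions.
dim(V) = 3, dim(W) = 3
dim(V (x) W) = 3 * 3 = 9

9


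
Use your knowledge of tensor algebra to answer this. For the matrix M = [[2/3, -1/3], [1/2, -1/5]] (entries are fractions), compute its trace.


The trace is the sum of diagonal entries.
Diagonal: M[1,1] = 2/3, M[2,2] = -1/5
Tr(M) = 2/3 + -1/5
Computing step by step:
After adding M[1,1]: 2/3
After adding M[2,2]: 7/15
Tr(M) = 7/15

7/15


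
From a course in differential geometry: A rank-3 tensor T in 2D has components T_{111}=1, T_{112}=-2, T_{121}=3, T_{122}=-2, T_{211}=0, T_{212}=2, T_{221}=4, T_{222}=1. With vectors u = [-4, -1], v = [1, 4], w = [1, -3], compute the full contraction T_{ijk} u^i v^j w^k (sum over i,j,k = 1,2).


S = sum over i,j,k of T_{ijk} u_i v_j w_k. Expanding all 8 terms:
T_{111}*u_1*v_1*w_1 = 1*-4*1*1 = -4  (running total: -4)
T_{112}*u_1*v_1*w_2 = -2*-4*1*-3 = -24  (running total: -28)
T_{121}*u_1*v_2*w_1 = 3*-4*4*1 = -48  (running total: -76)
T_{122}*u_1*v_2*w_2 = -2*-4*4*-3 = -96  (running total: -172)
T_{211}*u_2*v_1*w_1 = 0*-1*1*1 = 0  (running total: -172)
T_{212}*u_2*v_1*w_2 = 2*-1*1*-3 = 6  (running total: -166)
T_{221}*u_2*v_2*w_1 = 4*-1*4*1 = -16  (running total: -182)
T_{222}*u_2*v_2*w_2 = 1*-1*4*-3 = 12  (running total: -170)
S = -170

-170


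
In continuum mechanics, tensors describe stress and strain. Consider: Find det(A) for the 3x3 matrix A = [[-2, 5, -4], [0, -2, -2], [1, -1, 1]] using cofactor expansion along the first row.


Expanding along the first row, det(A) = a11*M_11 - a12*M_12 + a13*M_13, where M_1j is the (1,j) minor.
Minor M_11 = -2*1 - -2*-1 = -4
Minor M_12 = 0*1 - -2*1 = 2
Minor M_13 = 0*-1 - -2*1 = 2
det = -2*(-4) - 5*(2) + -4*(2)
    = 8 - 10 + -8
    = -10

-10


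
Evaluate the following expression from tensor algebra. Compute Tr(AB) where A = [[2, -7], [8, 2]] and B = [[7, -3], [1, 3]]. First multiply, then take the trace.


Tr(AB) = sum_i (AB)_{ii} where (AB)_{ii} = sum_k A_{ik} B_{ki}.
(AB)_{11} = 2*7 + -7*1 = 7
(AB)_{22} = 8*-3 + 2*3 = -18
Tr(AB) = 7 + -18 = -11

-11


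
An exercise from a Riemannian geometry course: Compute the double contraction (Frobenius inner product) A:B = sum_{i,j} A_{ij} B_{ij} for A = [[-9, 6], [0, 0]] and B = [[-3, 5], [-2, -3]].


A:B = sum over all i,j of A_{ij} * B_{ij}.
Row 1: -9*-3=27, 6*5=30 => row sum = 57
Row 2: 0*-2=0, 0*-3=0 => row sum = 0
Total = 57 + 0 = 57

57


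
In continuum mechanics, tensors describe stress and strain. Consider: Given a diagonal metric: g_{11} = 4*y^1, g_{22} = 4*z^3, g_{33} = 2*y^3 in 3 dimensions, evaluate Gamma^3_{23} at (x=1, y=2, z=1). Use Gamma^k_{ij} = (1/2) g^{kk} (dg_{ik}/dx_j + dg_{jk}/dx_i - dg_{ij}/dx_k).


For a diagonal metric, Gamma^k_{ij} = (1/2) g^{kk} (dg_{ik}/dx_j + dg_{jk}/dx_i - dg_{ij}/dx_k).
The metric is diagonal, so g_{ab} = 0 for a != b.
At the given point: g_{11} = 8, g_{22} = 4, g_{33} = 16
g^{33} = 1/16
dg_{23}/dx_3 = 0 (off-diagonal)
dg_{33}/dx_2 = dg_{33}/dx_2 = 24
dg_{23}/dx_3 = 0 (off-diagonal)
Numerator = 0 + 24 - 0 = 24
Gamma^3_{23} = 24 / (2 * 16) = 3/4

3/4


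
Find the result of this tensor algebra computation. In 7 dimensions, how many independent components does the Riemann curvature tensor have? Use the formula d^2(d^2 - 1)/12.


The Riemann tensor in d dimensions has d^2(d^2 - 1)/12 independent components.
d = 7, so d^2 = 49
d^2 - 1 = 48
d^2(d^2 - 1) = 49 * 48 = 2352
Divide by 12: 2352 / 12 = 196

196


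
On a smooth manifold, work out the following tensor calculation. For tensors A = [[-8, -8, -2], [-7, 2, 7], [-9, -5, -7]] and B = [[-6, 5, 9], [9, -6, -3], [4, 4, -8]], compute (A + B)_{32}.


Tensor addition is component-wise: (A + B)_{ij} = A_{ij} + B_{ij}.
A_{32} = -5
B_{32} = 4
(A + B)_{32} = -5 + 4 = -1

-1


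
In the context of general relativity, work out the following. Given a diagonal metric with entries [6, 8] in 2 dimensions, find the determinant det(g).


For a diagonal metric, the determinant is the product of diagonal entries.
Diagonal entries: 6, 8
det(g) = 6 * 8 = 48

48


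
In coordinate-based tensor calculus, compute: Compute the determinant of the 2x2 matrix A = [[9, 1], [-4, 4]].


For a 2x2 matrix [[a, b], [c, d]], det = a*d - b*c.
a = 9, b = 1, c = -4, d = 4
a*d = 9 * 4 = 36
b*c = 1 * -4 = -4
det = 36 - -4 = 40

40


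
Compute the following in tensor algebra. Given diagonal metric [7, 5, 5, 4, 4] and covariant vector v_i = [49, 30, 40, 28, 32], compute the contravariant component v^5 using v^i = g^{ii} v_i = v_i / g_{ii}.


To raise an index with a diagonal metric: v^i = v_i / g_{ii}.
For index 5: v_5 = 32, g_{55} = 4
v^5 = 32 / 4 = 8

8


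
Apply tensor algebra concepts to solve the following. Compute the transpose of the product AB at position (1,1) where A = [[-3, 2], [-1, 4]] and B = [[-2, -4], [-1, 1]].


(AB)^T_{ij} = (AB)_{ji} = sum_k A_{jk} B_{ki}.
For i=1, j=1 we need (AB)_{11}:
A_{11} * B_{11} = -3 * -2 = 6
A_{12} * B_{21} = 2 * -1 = -2
Sum = 6 + -2 = 4

4


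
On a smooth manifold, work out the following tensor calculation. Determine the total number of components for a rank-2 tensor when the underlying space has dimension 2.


The number of components of a rank-r tensor in d dimensions is d^r.
Here d = 2 and r = 2.
2^2 = 4

4


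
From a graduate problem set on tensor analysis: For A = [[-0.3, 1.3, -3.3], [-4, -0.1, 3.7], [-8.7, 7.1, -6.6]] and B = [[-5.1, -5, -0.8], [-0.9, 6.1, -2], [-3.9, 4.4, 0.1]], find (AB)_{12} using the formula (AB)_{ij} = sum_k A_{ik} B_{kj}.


(AB)_{ij} = sum_k A_{ik} B_{kj}.
For i=1, j=2:
A_{11} * B_{12} = -0.3 * -5 = 1.5
A_{12} * B_{22} = 1.3 * 6.1 = 7.93
A_{13} * B_{32} = -3.3 * 4.4 = -14.52
Sum = 1.5 + 7.93 + -14.52 = -5.09

-5.09


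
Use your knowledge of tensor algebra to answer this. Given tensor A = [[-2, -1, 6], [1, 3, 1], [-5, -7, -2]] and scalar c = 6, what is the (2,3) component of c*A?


Scalar multiplication: (cA)_{ij} = c * A_{ij}.
c = 6
A_{23} = 1
(cA)_{23} = 6 * 1 = 6

6


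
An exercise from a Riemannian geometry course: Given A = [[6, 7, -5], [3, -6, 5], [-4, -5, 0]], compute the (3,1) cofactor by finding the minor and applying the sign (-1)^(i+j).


To find cofactor C_{31}, delete row 3 and column 1.
The resulting 2x2 submatrix is: [[7, -5], [-6, 5]]
Minor M_{31} = 7*5 - -5*-6
  = 35 - 30 = 5
Sign = (-1)^(3+1) = (-1)^4 = 1
Cofactor C_{31} = 1 * 5 = 5

5


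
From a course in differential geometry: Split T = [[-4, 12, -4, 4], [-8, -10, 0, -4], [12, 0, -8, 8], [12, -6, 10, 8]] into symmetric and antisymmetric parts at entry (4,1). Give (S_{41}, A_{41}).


T_{41} = 12
T_{14} = 4
S_{41} = (12 + 4)/2 = 16/2 = 8
A_{41} = (12 - 4)/2 = 8/2 = 4
Check: S + A = 8 + 4 = 12 = T_{41}.

(8, 4)


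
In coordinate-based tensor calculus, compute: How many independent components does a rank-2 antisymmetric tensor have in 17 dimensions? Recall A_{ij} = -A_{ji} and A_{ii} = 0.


An antisymmetric rank-2 tensor satisfies A_{ij} = -A_{ji}, so diagonal entries are zero.
The independent components are the upper-triangular entries: C(n, 2) = n(n-1)/2.
n = 17
C(17, 2) = 17 * 16 / 2 = 272 / 2 = 136

136


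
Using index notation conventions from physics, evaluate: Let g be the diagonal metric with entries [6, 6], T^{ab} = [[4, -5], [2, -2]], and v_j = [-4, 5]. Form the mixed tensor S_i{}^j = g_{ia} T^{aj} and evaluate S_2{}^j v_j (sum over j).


Step 1: lower the first index. For a diagonal metric, g_{ia} T^{aj} = g_{ii} T^{ij} (no sum on i).
g_{22} = 6
S_2{}^1 = 6 * T^{21} = 6 * 2 = 12
S_2{}^2 = 6 * T^{22} = 6 * -2 = -12
Step 2: contract S_2{}^j with v_j.
S_2{}^1 * v_1 = 12 * -4 = -48
S_2{}^2 * v_2 = -12 * 5 = -60
Result = -48 + -60 = -108

-108


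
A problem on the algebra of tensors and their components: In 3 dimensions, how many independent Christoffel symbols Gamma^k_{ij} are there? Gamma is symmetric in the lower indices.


Christoffel symbols Gamma^k_{ij} are symmetric in i,j, so there are d * d(d+1)/2 independent symbols.
d = 3
d(d+1)/2 = 3 * 4 / 2 = 6
Total = 3 * 6 = 18

18


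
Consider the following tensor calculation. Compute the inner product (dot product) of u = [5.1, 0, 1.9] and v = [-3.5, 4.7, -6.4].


The inner product u . v = sum of u_i * v_i.
Term-by-term: 5.1 * -3.5, 0 * 4.7, 1.9 * -6.4
Products: -17.85, 0, -12.16
Sum = -17.85 + 0 + -12.16 = -30.01

-30.01


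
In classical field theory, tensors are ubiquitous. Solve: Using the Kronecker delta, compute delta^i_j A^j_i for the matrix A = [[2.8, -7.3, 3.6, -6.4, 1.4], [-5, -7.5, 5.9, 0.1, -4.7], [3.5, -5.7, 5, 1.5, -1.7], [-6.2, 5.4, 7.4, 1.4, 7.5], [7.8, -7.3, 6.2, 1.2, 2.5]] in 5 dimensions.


The contraction (trace) of a rank-2 tensor is the sum of its diagonal elements.
Diagonal entries: A[1,1] = 2.8, A[2,2] = -7.5, A[3,3] = 5, A[4,4] = 1.4, A[5,5] = 2.5
Tr(A) = 2.8 + -7.5 + 5 + 1.4 + 2.5 = 4.2

4.2


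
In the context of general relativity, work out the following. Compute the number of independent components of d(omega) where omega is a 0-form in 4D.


The exterior derivative of a p-form is a (p+1)-form.
Its number of independent components is C(n, p+1).
n = 4, p+1 = 1
C(4, 1) = 4

4


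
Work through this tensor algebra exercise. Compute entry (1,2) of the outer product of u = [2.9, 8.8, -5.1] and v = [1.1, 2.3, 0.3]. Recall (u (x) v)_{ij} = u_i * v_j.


The outer product entry T_{ij} = u_i * v_j.
We need i=1, j=2.
u_1 = 2.9, v_2 = 2.3
T_{1,2} = 2.9 * 2.3 = 6.67

6.67


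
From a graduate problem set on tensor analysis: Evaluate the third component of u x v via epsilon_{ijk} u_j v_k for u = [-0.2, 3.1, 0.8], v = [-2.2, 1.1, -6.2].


(u x v)_3 = sum_{j,k} epsilon_{3jk} u_j v_k. Only permutations of (1,2,3) contribute; the two non-zero terms are:
eps_{312} u_1 v_2 = 1 * -0.2 * 1.1 = -0.22
eps_{321} u_2 v_1 = -1 * 3.1 * -2.2 = 6.82
(u x v)_3 = 6.6

6.6


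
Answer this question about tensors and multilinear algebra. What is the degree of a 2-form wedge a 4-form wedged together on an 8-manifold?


The degree of a wedge product is the sum of the degrees of the individual forms.
Degrees: 2, 4
Total degree = 2 + 4 = 6

6


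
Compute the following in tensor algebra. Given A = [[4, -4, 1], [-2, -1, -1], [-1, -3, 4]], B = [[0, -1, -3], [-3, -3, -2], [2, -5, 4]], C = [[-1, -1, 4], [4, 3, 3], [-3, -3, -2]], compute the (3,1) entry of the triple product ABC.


(ABC)_{31} = sum_m (AB)_{3m} C_{m1}. First compute row 3 of AB.
(AB)_{31} = -1*0 + -3*-3 + 4*2 = 17
(AB)_{32} = -1*-1 + -3*-3 + 4*-5 = -10
(AB)_{33} = -1*-3 + -3*-2 + 4*4 = 25
Now contract with column 1 of C:
(AB)_{31} * C_{11} = 17 * -1 = -17
(AB)_{32} * C_{21} = -10 * 4 = -40
(AB)_{33} * C_{31} = 25 * -3 = -75
(ABC)_{31} = -17 + -40 + -75 = -132

-132


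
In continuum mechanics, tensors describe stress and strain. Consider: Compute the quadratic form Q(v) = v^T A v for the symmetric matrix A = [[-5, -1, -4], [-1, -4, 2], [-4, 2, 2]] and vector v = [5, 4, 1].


First compute Av:
(Av)_1 = -5*5 + -1*4 + -4*1 = -33
(Av)_2 = -1*5 + -4*4 + 2*1 = -19
(Av)_3 = -4*5 + 2*4 + 2*1 = -10
Av = [-33, -19, -10]
Then v^T (Av) = 5*-33 + 4*-19 + 1*-10
= -165 + -76 + -10 = -251

-251


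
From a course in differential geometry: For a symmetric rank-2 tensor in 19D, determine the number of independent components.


A symmetric rank-2 tensor in d dimensions has d(d+1)/2 independent components.
d = 19
d(d+1)/2 = 19 * 20 / 2 = 380 / 2 = 190

190


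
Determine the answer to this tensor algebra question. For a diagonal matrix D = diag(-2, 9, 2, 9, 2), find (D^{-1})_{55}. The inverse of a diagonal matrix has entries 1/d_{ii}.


For a diagonal matrix, the inverse has entries (D^{-1})_{ii} = 1/d_{ii}.
The diagonal entries are: d_{11} = -2, d_{22} = 9, d_{33} = 2, d_{44} = 9, d_{55} = 2
We need (D^{-1})_{55} = 1/d_{55} = 1/2 = 1/2

1/2


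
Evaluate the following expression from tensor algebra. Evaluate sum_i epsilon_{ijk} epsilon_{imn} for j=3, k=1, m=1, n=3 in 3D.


Using the identity: epsilon_{ijk} epsilon_{imn} = delta_{jm} delta_{kn} - delta_{jn} delta_{km}.
delta_{31} = 0
delta_{13} = 0
delta_{33} = 1
delta_{11} = 1
Result = 0 * 0 - 1 * 1 = 0 - 1 = -1

-1


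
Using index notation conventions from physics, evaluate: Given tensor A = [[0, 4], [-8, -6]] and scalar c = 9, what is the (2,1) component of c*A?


Scalar multiplication: (cA)_{ij} = c * A_{ij}.
c = 9
A_{21} = -8
(cA)_{21} = 9 * -8 = -72

-72


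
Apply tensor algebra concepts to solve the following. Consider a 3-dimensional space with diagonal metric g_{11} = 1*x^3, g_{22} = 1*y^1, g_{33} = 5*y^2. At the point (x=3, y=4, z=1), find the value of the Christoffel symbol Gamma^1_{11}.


For a diagonal metric, Gamma^k_{ij} = (1/2) g^{kk} (dg_{ik}/dx_j + dg_{jk}/dx_i - dg_{ij}/dx_k).
The metric is diagonal, so g_{ab} = 0 for a != b.
At the given point: g_{11} = 27, g_{22} = 4, g_{33} = 80
g^{11} = 1/27
dg_{11}/dx_1 = dg_{11}/dx_1 = 27
dg_{11}/dx_1 = dg_{11}/dx_1 = 27
dg_{11}/dx_1 = dg_{11}/dx_1 = 27
Numerator = 27 + 27 - 27 = 27
Gamma^1_{11} = 27 / (2 * 27) = 1/2

1/2


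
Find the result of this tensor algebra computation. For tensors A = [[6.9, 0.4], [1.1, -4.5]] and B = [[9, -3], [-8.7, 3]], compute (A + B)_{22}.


Tensor addition is component-wise: (A + B)_{ij} = A_{ij} + B_{ij}.
A_{22} = -4.5
B_{22} = 3
(A + B)_{22} = -4.5 + 3 = -1.5

-1.5


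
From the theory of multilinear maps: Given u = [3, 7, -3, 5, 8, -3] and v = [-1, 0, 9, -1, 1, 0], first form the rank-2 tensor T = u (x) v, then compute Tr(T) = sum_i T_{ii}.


The outer product gives T_{ij} = u_i v_j.
The trace (contraction) is Tr(T) = sum_i T_{ii} = sum_i u_i v_i.
Diagonal entries:
T_{11} = u_1 * v_1 = 3 * -1 = -3
T_{22} = u_2 * v_2 = 7 * 0 = 0
T_{33} = u_3 * v_3 = -3 * 9 = -27
T_{44} = u_4 * v_4 = 5 * -1 = -5
T_{55} = u_5 * v_5 = 8 * 1 = 8
T_{66} = u_6 * v_6 = -3 * 0 = 0
Tr(T) = -3 + 0 + -27 + -5 + 8 + 0 = -27

-27


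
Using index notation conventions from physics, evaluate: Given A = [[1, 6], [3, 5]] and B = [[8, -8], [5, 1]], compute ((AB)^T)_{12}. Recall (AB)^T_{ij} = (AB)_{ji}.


(AB)^T_{ij} = (AB)_{ji} = sum_k A_{jk} B_{ki}.
For i=1, j=2 we need (AB)_{21}:
A_{21} * B_{11} = 3 * 8 = 24
A_{22} * B_{21} = 5 * 5 = 25
Sum = 24 + 25 = 49

49


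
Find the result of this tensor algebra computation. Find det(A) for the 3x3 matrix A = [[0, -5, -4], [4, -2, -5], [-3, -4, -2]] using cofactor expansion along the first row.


Expanding along the first row, det(A) = a11*M_11 - a12*M_12 + a13*M_13, where M_1j is the (1,j) minor.
Minor M_11 = -2*-2 - -5*-4 = -16
Minor M_12 = 4*-2 - -5*-3 = -23
Minor M_13 = 4*-4 - -2*-3 = -22
det = 0*(-16) - -5*(-23) + -4*(-22)
    = 0 - 115 + 88
    = -27

-27


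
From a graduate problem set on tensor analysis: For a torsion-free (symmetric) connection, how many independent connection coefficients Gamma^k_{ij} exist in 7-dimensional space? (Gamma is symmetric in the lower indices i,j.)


Christoffel symbols Gamma^k_{ij} are symmetric in i,j, so there are d * d(d+1)/2 independent symbols.
d = 7
d(d+1)/2 = 7 * 8 / 2 = 28
Total = 7 * 28 = 196

196


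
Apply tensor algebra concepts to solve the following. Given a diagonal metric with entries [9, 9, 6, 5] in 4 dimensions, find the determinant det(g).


For a diagonal metric, the determinant is the product of diagonal entries.
Diagonal entries: 9, 9, 6, 5
det(g) = 9 * 9 * 6 * 5 = 2430

2430


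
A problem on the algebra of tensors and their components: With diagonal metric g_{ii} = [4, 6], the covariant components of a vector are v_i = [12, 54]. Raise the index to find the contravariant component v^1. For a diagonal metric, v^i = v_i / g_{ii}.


To raise an index with a diagonal metric: v^i = v_i / g_{ii}.
For index 1: v_1 = 12, g_{11} = 4
v^1 = 12 / 4 = 3

3


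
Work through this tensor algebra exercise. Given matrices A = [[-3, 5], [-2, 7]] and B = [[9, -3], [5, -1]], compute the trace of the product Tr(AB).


Tr(AB) = sum_i (AB)_{ii} where (AB)_{ii} = sum_k A_{ik} B_{ki}.
(AB)_{11} = -3*9 + 5*5 = -2
(AB)_{22} = -2*-3 + 7*-1 = -1
Tr(AB) = -2 + -1 = -3

-3


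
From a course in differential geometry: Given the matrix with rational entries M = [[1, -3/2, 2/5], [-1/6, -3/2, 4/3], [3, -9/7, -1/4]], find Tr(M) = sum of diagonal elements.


The trace is the sum of diagonal entries.
Diagonal: M[1,1] = 1, M[2,2] = -3/2, M[3,3] = -1/4
Tr(M) = 1 + -3/2 + -1/4
Computing step by step:
After adding M[1,1]: 1
After adding M[2,2]: -1/2
After adding M[3,3]: -3/4
Tr(M) = -3/4

-3/4


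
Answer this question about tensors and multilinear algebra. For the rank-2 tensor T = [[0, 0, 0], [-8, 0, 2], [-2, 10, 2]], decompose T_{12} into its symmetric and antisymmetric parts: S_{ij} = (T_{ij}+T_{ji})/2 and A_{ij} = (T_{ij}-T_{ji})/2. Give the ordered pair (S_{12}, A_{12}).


T_{12} = 0
T_{21} = -8
S_{12} = (0 + -8)/2 = -8/2 = -4
A_{12} = (0 - -8)/2 = 8/2 = 4
Check: S + A = -4 + 4 = 0 = T_{12}.

(-4, 4)


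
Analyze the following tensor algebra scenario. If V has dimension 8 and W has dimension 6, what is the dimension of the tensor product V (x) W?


The dimension of a tensor product is the product of dimensions.
dim(V) = 8, dim(W) = 6
dim(V (x) W) = 8 * 6 = 48

48


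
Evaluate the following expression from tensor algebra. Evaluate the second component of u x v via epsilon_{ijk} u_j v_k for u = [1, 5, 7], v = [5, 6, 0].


(u x v)_2 = sum_{j,k} epsilon_{2jk} u_j v_k. Only permutations of (1,2,3) contribute; the two non-zero terms are:
eps_{213} u_1 v_3 = -1 * 1 * 0 = 0
eps_{231} u_3 v_1 = 1 * 7 * 5 = 35
(u x v)_2 = 35

35


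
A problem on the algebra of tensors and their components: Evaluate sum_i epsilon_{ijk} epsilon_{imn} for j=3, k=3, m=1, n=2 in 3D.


Using the identity: epsilon_{ijk} epsilon_{imn} = delta_{jm} delta_{kn} - delta_{jn} delta_{km}.
delta_{31} = 0
delta_{32} = 0
delta_{32} = 0
delta_{31} = 0
Result = 0 * 0 - 0 * 0 = 0 - 0 = 0

0


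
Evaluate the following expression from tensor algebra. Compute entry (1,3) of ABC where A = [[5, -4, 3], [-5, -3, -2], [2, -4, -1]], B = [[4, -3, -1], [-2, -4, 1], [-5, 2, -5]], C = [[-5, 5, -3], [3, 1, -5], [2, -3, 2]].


(ABC)_{13} = sum_m (AB)_{1m} C_{m3}. First compute row 1 of AB.
(AB)_{11} = 5*4 + -4*-2 + 3*-5 = 13
(AB)_{12} = 5*-3 + -4*-4 + 3*2 = 7
(AB)_{13} = 5*-1 + -4*1 + 3*-5 = -24
Now contract with column 3 of C:
(AB)_{11} * C_{13} = 13 * -3 = -39
(AB)_{12} * C_{23} = 7 * -5 = -35
(AB)_{13} * C_{33} = -24 * 2 = -48
(ABC)_{13} = -39 + -35 + -48 = -122

-122


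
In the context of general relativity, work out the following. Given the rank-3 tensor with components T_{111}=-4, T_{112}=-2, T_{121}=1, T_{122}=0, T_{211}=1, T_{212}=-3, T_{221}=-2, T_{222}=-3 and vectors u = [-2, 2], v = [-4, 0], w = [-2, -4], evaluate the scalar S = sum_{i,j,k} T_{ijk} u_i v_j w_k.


S = sum over i,j,k of T_{ijk} u_i v_j w_k. Expanding all 8 terms:
T_{111}*u_1*v_1*w_1 = -4*-2*-4*-2 = 64  (running total: 64)
T_{112}*u_1*v_1*w_2 = -2*-2*-4*-4 = 64  (running total: 128)
T_{121}*u_1*v_2*w_1 = 1*-2*0*-2 = 0  (running total: 128)
T_{122}*u_1*v_2*w_2 = 0*-2*0*-4 = 0  (running total: 128)
T_{211}*u_2*v_1*w_1 = 1*2*-4*-2 = 16  (running total: 144)
T_{212}*u_2*v_1*w_2 = -3*2*-4*-4 = -96  (running total: 48)
T_{221}*u_2*v_2*w_1 = -2*2*0*-2 = 0  (running total: 48)
T_{222}*u_2*v_2*w_2 = -3*2*0*-4 = 0  (running total: 48)
S = 48

48


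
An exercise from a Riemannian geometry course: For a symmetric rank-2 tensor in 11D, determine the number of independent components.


A symmetric rank-2 tensor in d dimensions has d(d+1)/2 independent components.
d = 11
d(d+1)/2 = 11 * 12 / 2 = 132 / 2 = 66

66


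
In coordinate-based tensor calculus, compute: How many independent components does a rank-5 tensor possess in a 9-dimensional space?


The number of components of a rank-r tensor in d dimensions is d^r.
Here d = 9 and r = 5.
9^5 = 59049

59049


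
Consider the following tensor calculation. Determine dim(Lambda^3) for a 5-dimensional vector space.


The dimension of the space of p-forms on an n-dimensional space is C(n, p).
n = 5, p = 3
C(5, 3) = 5! / (3! * 2!) = 10

10


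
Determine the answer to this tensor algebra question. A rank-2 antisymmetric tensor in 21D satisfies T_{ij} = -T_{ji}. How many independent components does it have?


An antisymmetric rank-2 tensor satisfies A_{ij} = -A_{ji}, so diagonal entries are zero.
The independent components are the upper-triangular entries: C(n, 2) = n(n-1)/2.
n = 21
C(21, 2) = 21 * 20 / 2 = 420 / 2 = 210

210


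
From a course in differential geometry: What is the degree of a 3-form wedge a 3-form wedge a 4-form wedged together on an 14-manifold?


The degree of a wedge product is the sum of the degrees of the individual forms.
Degrees: 3, 3, 4
Total degree = 3 + 3 + 4 = 10

10


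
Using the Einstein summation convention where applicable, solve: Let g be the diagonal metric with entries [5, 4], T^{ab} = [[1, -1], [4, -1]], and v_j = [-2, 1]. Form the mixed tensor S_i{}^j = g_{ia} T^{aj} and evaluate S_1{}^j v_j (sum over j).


Step 1: lower the first index. For a diagonal metric, g_{ia} T^{aj} = g_{ii} T^{ij} (no sum on i).
g_{11} = 5
S_1{}^1 = 5 * T^{11} = 5 * 1 = 5
S_1{}^2 = 5 * T^{12} = 5 * -1 = -5
Step 2: contract S_1{}^j with v_j.
S_1{}^1 * v_1 = 5 * -2 = -10
S_1{}^2 * v_2 = -5 * 1 = -5
Result = -10 + -5 = -15

-15


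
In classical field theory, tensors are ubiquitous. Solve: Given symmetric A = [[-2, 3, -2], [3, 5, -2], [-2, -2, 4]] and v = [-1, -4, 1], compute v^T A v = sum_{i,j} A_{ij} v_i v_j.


First compute Av:
(Av)_1 = -2*-1 + 3*-4 + -2*1 = -12
(Av)_2 = 3*-1 + 5*-4 + -2*1 = -25
(Av)_3 = -2*-1 + -2*-4 + 4*1 = 14
Av = [-12, -25, 14]
Then v^T (Av) = -1*-12 + -4*-25 + 1*14
= 12 + 100 + 14 = 126

126
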